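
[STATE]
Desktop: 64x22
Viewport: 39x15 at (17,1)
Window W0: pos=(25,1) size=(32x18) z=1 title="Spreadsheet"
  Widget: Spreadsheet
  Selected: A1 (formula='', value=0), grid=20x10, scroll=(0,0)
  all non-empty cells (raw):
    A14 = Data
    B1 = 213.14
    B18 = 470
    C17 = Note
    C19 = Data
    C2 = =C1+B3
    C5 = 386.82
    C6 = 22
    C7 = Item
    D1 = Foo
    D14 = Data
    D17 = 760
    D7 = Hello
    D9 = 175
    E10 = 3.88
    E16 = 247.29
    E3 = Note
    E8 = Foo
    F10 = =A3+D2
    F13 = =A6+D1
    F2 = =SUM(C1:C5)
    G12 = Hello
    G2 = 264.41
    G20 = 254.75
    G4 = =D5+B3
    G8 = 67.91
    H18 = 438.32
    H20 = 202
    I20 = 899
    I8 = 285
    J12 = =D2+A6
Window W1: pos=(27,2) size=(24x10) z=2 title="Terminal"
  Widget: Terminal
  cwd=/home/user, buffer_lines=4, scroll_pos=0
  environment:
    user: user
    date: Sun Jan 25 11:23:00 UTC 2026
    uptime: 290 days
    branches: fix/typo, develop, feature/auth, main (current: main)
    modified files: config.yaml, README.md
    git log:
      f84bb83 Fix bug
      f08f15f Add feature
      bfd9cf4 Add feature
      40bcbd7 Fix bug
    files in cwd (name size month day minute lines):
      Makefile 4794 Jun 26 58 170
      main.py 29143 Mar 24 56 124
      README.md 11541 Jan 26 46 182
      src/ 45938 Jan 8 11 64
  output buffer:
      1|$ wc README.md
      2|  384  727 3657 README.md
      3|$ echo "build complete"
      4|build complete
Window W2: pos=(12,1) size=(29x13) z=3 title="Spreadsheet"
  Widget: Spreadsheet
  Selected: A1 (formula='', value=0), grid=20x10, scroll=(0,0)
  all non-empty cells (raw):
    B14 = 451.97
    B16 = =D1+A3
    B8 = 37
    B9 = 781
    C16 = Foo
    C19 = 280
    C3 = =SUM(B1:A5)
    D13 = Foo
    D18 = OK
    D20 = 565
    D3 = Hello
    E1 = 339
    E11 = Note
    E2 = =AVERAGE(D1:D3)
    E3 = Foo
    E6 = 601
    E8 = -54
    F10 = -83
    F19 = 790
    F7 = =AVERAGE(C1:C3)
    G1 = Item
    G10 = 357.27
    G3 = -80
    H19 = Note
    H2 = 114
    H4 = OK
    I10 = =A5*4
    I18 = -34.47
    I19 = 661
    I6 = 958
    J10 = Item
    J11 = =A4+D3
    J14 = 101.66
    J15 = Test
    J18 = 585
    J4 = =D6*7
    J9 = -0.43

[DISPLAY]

━━━━━━━━━━━━━━━━━━━━━━━┓━━━━━━━━━━━━━━━
eadsheet               ┃━━━━━━━━━┓     
───────────────────────┨         ┃─────
                       ┃─────────┨     
   A       B       C   ┃d        ┃     
-----------------------┃57 README┃-----
     [0]       0       ┃ complete┃  0Fo
       0       0       ┃e        ┃  0  
       0       0       ┃         ┃  0  
       0       0       ┃         ┃  0  
       0       0       ┃━━━━━━━━━┛.82  
       0       0       ┃    0      22  
━━━━━━━━━━━━━━━━━━━━━━━┛    0Item    He
        ┃  8        0       0       0  
        ┃  9        0       0       0  


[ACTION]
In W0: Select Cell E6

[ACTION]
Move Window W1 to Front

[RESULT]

━━━━━━━━━━━━━━━━━━━━━━━┓━━━━━━━━━━━━━━━
eadsheet  ┏━━━━━━━━━━━━━━━━━━━━━━┓     
──────────┃ Terminal             ┃─────
          ┠──────────────────────┨     
   A      ┃$ wc README.md        ┃     
----------┃  384  727 3657 README┃-----
     [0]  ┃$ echo "build complete┃  0Fo
       0  ┃build complete        ┃  0  
       0  ┃$ █                   ┃  0  
       0  ┃                      ┃  0  
       0  ┗━━━━━━━━━━━━━━━━━━━━━━┛.82  
       0       0       ┃    0      22  
━━━━━━━━━━━━━━━━━━━━━━━┛    0Item    He
        ┃  8        0       0       0  
        ┃  9        0       0       0  


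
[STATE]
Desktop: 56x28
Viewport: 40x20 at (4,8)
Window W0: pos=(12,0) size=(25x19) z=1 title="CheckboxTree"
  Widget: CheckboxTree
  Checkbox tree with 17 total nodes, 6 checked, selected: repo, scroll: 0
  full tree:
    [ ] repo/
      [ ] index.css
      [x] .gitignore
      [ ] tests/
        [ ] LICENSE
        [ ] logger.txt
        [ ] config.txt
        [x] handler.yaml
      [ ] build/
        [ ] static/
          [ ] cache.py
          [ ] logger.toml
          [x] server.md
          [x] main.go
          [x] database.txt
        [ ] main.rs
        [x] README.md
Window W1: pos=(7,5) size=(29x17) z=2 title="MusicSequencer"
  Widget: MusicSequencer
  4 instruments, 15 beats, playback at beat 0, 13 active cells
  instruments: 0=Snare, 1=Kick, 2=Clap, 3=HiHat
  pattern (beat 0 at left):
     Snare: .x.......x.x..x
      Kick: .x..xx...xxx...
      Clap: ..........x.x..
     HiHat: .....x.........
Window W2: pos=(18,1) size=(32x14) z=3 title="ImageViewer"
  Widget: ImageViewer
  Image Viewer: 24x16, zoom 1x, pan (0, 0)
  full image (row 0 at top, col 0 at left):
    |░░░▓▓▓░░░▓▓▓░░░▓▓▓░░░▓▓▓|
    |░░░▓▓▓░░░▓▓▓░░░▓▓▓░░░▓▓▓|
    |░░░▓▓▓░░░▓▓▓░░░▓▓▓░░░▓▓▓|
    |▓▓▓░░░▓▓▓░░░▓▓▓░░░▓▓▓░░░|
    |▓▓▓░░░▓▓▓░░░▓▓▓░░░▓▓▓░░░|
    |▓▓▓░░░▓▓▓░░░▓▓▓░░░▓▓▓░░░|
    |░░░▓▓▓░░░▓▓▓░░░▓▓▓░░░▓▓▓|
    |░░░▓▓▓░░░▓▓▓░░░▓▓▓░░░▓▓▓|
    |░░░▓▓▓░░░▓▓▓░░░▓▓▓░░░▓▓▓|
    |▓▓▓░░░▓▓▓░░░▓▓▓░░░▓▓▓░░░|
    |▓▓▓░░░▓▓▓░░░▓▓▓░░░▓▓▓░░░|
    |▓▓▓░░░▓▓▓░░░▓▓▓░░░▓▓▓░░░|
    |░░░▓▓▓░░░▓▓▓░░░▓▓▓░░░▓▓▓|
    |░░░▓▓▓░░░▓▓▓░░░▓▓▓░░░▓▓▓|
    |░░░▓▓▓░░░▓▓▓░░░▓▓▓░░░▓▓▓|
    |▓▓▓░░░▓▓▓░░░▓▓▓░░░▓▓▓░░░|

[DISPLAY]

   ┃      ▼123┃▓▓▓░░░▓▓▓░░░▓▓▓░░░▓▓▓░░░ 
   ┃ Snare·█··┃▓▓▓░░░▓▓▓░░░▓▓▓░░░▓▓▓░░░ 
   ┃  Kick·█··┃░░░▓▓▓░░░▓▓▓░░░▓▓▓░░░▓▓▓ 
   ┃  Clap····┃░░░▓▓▓░░░▓▓▓░░░▓▓▓░░░▓▓▓ 
   ┃ HiHat····┃░░░▓▓▓░░░▓▓▓░░░▓▓▓░░░▓▓▓ 
   ┃          ┃▓▓▓░░░▓▓▓░░░▓▓▓░░░▓▓▓░░░ 
   ┃          ┗━━━━━━━━━━━━━━━━━━━━━━━━━
   ┃                           ┃┃       
   ┃                           ┃┃       
   ┃                           ┃┃       
   ┃                           ┃┛       
   ┃                           ┃        
   ┃                           ┃        
   ┗━━━━━━━━━━━━━━━━━━━━━━━━━━━┛        
                                        
                                        
                                        
                                        
                                        
                                        


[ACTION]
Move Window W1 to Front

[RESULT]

   ┃      ▼12345678901234      ┃░▓▓▓░░░ 
   ┃ Snare·█·······█·█··█      ┃░▓▓▓░░░ 
   ┃  Kick·█··██···███···      ┃▓░░░▓▓▓ 
   ┃  Clap··········█·█··      ┃▓░░░▓▓▓ 
   ┃ HiHat·····█·········      ┃▓░░░▓▓▓ 
   ┃                           ┃░▓▓▓░░░ 
   ┃                           ┃━━━━━━━━
   ┃                           ┃┃       
   ┃                           ┃┃       
   ┃                           ┃┃       
   ┃                           ┃┛       
   ┃                           ┃        
   ┃                           ┃        
   ┗━━━━━━━━━━━━━━━━━━━━━━━━━━━┛        
                                        
                                        
                                        
                                        
                                        
                                        


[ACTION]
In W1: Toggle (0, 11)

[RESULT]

   ┃      ▼12345678901234      ┃░▓▓▓░░░ 
   ┃ Snare·█·······█····█      ┃░▓▓▓░░░ 
   ┃  Kick·█··██···███···      ┃▓░░░▓▓▓ 
   ┃  Clap··········█·█··      ┃▓░░░▓▓▓ 
   ┃ HiHat·····█·········      ┃▓░░░▓▓▓ 
   ┃                           ┃░▓▓▓░░░ 
   ┃                           ┃━━━━━━━━
   ┃                           ┃┃       
   ┃                           ┃┃       
   ┃                           ┃┃       
   ┃                           ┃┛       
   ┃                           ┃        
   ┃                           ┃        
   ┗━━━━━━━━━━━━━━━━━━━━━━━━━━━┛        
                                        
                                        
                                        
                                        
                                        
                                        


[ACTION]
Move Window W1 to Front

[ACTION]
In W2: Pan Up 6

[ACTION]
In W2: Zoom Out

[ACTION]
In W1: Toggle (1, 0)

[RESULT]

   ┃      ▼12345678901234      ┃░▓▓▓░░░ 
   ┃ Snare·█·······█····█      ┃░▓▓▓░░░ 
   ┃  Kick██··██···███···      ┃▓░░░▓▓▓ 
   ┃  Clap··········█·█··      ┃▓░░░▓▓▓ 
   ┃ HiHat·····█·········      ┃▓░░░▓▓▓ 
   ┃                           ┃░▓▓▓░░░ 
   ┃                           ┃━━━━━━━━
   ┃                           ┃┃       
   ┃                           ┃┃       
   ┃                           ┃┃       
   ┃                           ┃┛       
   ┃                           ┃        
   ┃                           ┃        
   ┗━━━━━━━━━━━━━━━━━━━━━━━━━━━┛        
                                        
                                        
                                        
                                        
                                        
                                        


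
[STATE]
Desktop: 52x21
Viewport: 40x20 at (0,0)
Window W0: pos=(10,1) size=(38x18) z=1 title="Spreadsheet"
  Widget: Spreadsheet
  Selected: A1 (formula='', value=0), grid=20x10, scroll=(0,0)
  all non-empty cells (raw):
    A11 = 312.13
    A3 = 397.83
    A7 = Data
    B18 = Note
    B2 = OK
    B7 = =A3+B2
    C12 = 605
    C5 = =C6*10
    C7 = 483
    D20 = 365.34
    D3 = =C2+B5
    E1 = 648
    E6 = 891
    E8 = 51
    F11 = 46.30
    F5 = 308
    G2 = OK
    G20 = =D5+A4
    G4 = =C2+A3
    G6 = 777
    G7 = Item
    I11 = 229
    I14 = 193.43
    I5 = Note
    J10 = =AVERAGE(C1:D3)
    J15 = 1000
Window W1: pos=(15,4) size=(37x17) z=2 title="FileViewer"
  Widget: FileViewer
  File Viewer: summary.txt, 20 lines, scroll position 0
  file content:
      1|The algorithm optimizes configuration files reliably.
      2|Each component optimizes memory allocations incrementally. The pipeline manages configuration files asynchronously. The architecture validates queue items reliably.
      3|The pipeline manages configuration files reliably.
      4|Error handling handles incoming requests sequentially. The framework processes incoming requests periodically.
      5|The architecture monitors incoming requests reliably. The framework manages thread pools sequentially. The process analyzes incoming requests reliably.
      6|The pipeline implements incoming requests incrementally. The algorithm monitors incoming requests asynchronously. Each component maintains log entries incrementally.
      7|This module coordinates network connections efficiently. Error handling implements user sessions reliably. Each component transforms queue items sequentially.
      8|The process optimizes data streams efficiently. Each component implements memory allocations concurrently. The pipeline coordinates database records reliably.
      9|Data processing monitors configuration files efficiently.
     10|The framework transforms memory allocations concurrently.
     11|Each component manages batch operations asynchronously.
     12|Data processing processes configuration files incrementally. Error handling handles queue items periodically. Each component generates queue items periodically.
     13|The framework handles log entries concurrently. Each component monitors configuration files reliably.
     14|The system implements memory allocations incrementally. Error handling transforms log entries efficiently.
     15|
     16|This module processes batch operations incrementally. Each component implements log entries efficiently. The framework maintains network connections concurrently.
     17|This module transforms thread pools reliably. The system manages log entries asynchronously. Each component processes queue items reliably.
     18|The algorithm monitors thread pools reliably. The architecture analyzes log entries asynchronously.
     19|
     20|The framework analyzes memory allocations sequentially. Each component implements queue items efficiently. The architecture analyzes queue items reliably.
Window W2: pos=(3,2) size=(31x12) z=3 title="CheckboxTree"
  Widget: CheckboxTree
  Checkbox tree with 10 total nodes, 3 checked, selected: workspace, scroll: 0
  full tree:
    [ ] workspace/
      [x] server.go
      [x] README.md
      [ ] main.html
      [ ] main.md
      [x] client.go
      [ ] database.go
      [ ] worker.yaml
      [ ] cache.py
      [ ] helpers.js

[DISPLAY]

                                        
          ┏━━━━━━━━━━━━━━━━━━━━━━━━━━━━━
   ┏━━━━━━━━━━━━━━━━━━━━━━━━━━━━━┓      
   ┃ CheckboxTree                ┃──────
   ┠─────────────────────────────┨━━━━━━
   ┃>[-] workspace/              ┃      
   ┃   [x] server.go             ┃──────
   ┃   [x] README.md             ┃mizes 
   ┃   [ ] main.html             ┃imizes
   ┃   [ ] main.md               ┃es con
   ┃   [x] client.go             ┃dles i
   ┃   [ ] database.go           ┃onitor
   ┃   [ ] worker.yaml           ┃ments 
   ┗━━━━━━━━━━━━━━━━━━━━━━━━━━━━━┛nates 
          ┃  8 ┃The process optimizes da
          ┃  9 ┃Data processing monitors
          ┃ 10 ┃The framework transforms
          ┃ 11 ┃Each component manages b
          ┗━━━━┃Data processing processe
               ┃The framework handles lo


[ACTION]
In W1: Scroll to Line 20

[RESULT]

                                        
          ┏━━━━━━━━━━━━━━━━━━━━━━━━━━━━━
   ┏━━━━━━━━━━━━━━━━━━━━━━━━━━━━━┓      
   ┃ CheckboxTree                ┃──────
   ┠─────────────────────────────┨━━━━━━
   ┃>[-] workspace/              ┃      
   ┃   [x] server.go             ┃──────
   ┃   [x] README.md             ┃zes da
   ┃   [ ] main.html             ┃nitors
   ┃   [ ] main.md               ┃sforms
   ┃   [x] client.go             ┃ages b
   ┃   [ ] database.go           ┃ocesse
   ┃   [ ] worker.yaml           ┃les lo
   ┗━━━━━━━━━━━━━━━━━━━━━━━━━━━━━┛nts me
          ┃  8 ┃                        
          ┃  9 ┃This module processes ba
          ┃ 10 ┃This module transforms t
          ┃ 11 ┃The algorithm monitors t
          ┗━━━━┃                        
               ┃The framework analyzes m


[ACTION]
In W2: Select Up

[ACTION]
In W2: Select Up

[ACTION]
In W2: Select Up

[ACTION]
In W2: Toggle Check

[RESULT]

                                        
          ┏━━━━━━━━━━━━━━━━━━━━━━━━━━━━━
   ┏━━━━━━━━━━━━━━━━━━━━━━━━━━━━━┓      
   ┃ CheckboxTree                ┃──────
   ┠─────────────────────────────┨━━━━━━
   ┃>[x] workspace/              ┃      
   ┃   [x] server.go             ┃──────
   ┃   [x] README.md             ┃zes da
   ┃   [x] main.html             ┃nitors
   ┃   [x] main.md               ┃sforms
   ┃   [x] client.go             ┃ages b
   ┃   [x] database.go           ┃ocesse
   ┃   [x] worker.yaml           ┃les lo
   ┗━━━━━━━━━━━━━━━━━━━━━━━━━━━━━┛nts me
          ┃  8 ┃                        
          ┃  9 ┃This module processes ba
          ┃ 10 ┃This module transforms t
          ┃ 11 ┃The algorithm monitors t
          ┗━━━━┃                        
               ┃The framework analyzes m


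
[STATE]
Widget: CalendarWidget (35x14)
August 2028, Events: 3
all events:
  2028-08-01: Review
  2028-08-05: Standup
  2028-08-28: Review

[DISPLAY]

            August 2028            
Mo Tu We Th Fr Sa Su               
    1*  2  3  4  5*  6             
 7  8  9 10 11 12 13               
14 15 16 17 18 19 20               
21 22 23 24 25 26 27               
28* 29 30 31                       
                                   
                                   
                                   
                                   
                                   
                                   
                                   


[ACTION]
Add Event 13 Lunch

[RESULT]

            August 2028            
Mo Tu We Th Fr Sa Su               
    1*  2  3  4  5*  6             
 7  8  9 10 11 12 13*              
14 15 16 17 18 19 20               
21 22 23 24 25 26 27               
28* 29 30 31                       
                                   
                                   
                                   
                                   
                                   
                                   
                                   


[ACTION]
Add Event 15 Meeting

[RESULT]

            August 2028            
Mo Tu We Th Fr Sa Su               
    1*  2  3  4  5*  6             
 7  8  9 10 11 12 13*              
14 15* 16 17 18 19 20              
21 22 23 24 25 26 27               
28* 29 30 31                       
                                   
                                   
                                   
                                   
                                   
                                   
                                   


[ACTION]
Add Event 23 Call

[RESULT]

            August 2028            
Mo Tu We Th Fr Sa Su               
    1*  2  3  4  5*  6             
 7  8  9 10 11 12 13*              
14 15* 16 17 18 19 20              
21 22 23* 24 25 26 27              
28* 29 30 31                       
                                   
                                   
                                   
                                   
                                   
                                   
                                   


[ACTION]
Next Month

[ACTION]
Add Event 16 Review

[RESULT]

           September 2028          
Mo Tu We Th Fr Sa Su               
             1  2  3               
 4  5  6  7  8  9 10               
11 12 13 14 15 16* 17              
18 19 20 21 22 23 24               
25 26 27 28 29 30                  
                                   
                                   
                                   
                                   
                                   
                                   
                                   


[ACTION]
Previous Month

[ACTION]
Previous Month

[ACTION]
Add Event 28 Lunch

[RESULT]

             July 2028             
Mo Tu We Th Fr Sa Su               
                1  2               
 3  4  5  6  7  8  9               
10 11 12 13 14 15 16               
17 18 19 20 21 22 23               
24 25 26 27 28* 29 30              
31                                 
                                   
                                   
                                   
                                   
                                   
                                   


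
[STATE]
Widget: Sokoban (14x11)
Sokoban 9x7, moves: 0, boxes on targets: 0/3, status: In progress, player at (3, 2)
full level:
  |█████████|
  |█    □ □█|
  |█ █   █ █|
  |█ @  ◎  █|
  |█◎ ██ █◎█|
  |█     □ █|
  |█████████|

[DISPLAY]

█████████     
█    □ □█     
█ █   █ █     
█ @  ◎  █     
█◎ ██ █◎█     
█     □ █     
█████████     
Moves: 0  0/3 
              
              
              


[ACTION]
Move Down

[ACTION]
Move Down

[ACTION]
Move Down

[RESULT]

█████████     
█    □ □█     
█ █   █ █     
█    ◎  █     
█◎ ██ █◎█     
█ @   □ █     
█████████     
Moves: 2  0/3 
              
              
              


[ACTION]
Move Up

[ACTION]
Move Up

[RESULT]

█████████     
█    □ □█     
█ █   █ █     
█ @  ◎  █     
█◎ ██ █◎█     
█     □ █     
█████████     
Moves: 4  0/3 
              
              
              


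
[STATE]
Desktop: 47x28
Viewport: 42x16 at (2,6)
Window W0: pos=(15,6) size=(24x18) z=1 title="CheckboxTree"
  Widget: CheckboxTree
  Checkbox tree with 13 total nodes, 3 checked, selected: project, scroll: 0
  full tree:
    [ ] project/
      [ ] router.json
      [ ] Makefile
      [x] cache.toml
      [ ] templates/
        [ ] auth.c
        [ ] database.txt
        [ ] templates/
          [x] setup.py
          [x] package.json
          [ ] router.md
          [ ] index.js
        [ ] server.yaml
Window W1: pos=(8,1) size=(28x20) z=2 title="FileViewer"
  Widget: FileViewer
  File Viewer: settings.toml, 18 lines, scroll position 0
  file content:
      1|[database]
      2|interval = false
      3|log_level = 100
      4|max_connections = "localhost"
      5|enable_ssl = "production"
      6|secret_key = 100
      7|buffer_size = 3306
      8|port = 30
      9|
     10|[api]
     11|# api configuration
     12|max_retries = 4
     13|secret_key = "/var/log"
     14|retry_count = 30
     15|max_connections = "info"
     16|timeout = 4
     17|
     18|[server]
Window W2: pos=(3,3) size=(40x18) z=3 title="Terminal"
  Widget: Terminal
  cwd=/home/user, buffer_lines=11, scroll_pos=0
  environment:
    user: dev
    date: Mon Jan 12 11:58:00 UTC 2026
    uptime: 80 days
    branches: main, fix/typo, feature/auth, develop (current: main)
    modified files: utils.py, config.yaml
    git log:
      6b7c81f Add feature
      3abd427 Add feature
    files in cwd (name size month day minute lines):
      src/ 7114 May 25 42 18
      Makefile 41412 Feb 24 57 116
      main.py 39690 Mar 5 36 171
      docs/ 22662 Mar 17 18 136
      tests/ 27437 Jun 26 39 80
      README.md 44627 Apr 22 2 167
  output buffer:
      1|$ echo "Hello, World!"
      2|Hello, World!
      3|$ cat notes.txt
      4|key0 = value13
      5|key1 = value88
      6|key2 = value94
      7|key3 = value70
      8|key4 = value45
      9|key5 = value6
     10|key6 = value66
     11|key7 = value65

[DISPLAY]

 ┃$ echo "Hello, World!"                ┃ 
 ┃Hello, World!                         ┃ 
 ┃$ cat notes.txt                       ┃ 
 ┃key0 = value13                        ┃ 
 ┃key1 = value88                        ┃ 
 ┃key2 = value94                        ┃ 
 ┃key3 = value70                        ┃ 
 ┃key4 = value45                        ┃ 
 ┃key5 = value6                         ┃ 
 ┃key6 = value66                        ┃ 
 ┃key7 = value65                        ┃ 
 ┃$ █                                   ┃ 
 ┃                                      ┃ 
 ┃                                      ┃ 
 ┗━━━━━━━━━━━━━━━━━━━━━━━━━━━━━━━━━━━━━━┛ 
             ┃     [ ] server.yaml  ┃     


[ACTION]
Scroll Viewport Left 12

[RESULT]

   ┃$ echo "Hello, World!"                
   ┃Hello, World!                         
   ┃$ cat notes.txt                       
   ┃key0 = value13                        
   ┃key1 = value88                        
   ┃key2 = value94                        
   ┃key3 = value70                        
   ┃key4 = value45                        
   ┃key5 = value6                         
   ┃key6 = value66                        
   ┃key7 = value65                        
   ┃$ █                                   
   ┃                                      
   ┃                                      
   ┗━━━━━━━━━━━━━━━━━━━━━━━━━━━━━━━━━━━━━━
               ┃     [ ] server.yaml  ┃   


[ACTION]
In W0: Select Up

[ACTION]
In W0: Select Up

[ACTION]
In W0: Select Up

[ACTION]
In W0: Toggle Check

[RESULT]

   ┃$ echo "Hello, World!"                
   ┃Hello, World!                         
   ┃$ cat notes.txt                       
   ┃key0 = value13                        
   ┃key1 = value88                        
   ┃key2 = value94                        
   ┃key3 = value70                        
   ┃key4 = value45                        
   ┃key5 = value6                         
   ┃key6 = value66                        
   ┃key7 = value65                        
   ┃$ █                                   
   ┃                                      
   ┃                                      
   ┗━━━━━━━━━━━━━━━━━━━━━━━━━━━━━━━━━━━━━━
               ┃     [x] server.yaml  ┃   


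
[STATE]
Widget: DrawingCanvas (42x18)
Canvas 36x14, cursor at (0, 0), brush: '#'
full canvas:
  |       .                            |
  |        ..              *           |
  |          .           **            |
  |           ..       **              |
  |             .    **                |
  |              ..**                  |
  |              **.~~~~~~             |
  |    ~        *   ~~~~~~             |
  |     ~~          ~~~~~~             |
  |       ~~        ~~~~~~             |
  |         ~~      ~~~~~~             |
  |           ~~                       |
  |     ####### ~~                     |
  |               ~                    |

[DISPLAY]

+      .                                  
        ..              *                 
          .           **                  
           ..       **                    
             .    **                      
              ..**                        
              **.~~~~~~                   
    ~        *   ~~~~~~                   
     ~~          ~~~~~~                   
       ~~        ~~~~~~                   
         ~~      ~~~~~~                   
           ~~                             
     ####### ~~                           
               ~                          
                                          
                                          
                                          
                                          


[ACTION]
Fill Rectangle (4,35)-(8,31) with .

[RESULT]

+      .                                  
        ..              *                 
          .           **                  
           ..       **                    
             .    **           .....      
              ..**             .....      
              **.~~~~~~        .....      
    ~        *   ~~~~~~        .....      
     ~~          ~~~~~~        .....      
       ~~        ~~~~~~                   
         ~~      ~~~~~~                   
           ~~                             
     ####### ~~                           
               ~                          
                                          
                                          
                                          
                                          


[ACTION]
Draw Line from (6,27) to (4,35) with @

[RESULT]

+      .                                  
        ..              *                 
          .           **                  
           ..       **                    
             .    **           ...@@      
              ..**            @@@@..      
              **.~~~~~~    @@@ .....      
    ~        *   ~~~~~~        .....      
     ~~          ~~~~~~        .....      
       ~~        ~~~~~~                   
         ~~      ~~~~~~                   
           ~~                             
     ####### ~~                           
               ~                          
                                          
                                          
                                          
                                          


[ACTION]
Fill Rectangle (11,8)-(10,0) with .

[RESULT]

+      .                                  
        ..              *                 
          .           **                  
           ..       **                    
             .    **           ...@@      
              ..**            @@@@..      
              **.~~~~~~    @@@ .....      
    ~        *   ~~~~~~        .....      
     ~~          ~~~~~~        .....      
       ~~        ~~~~~~                   
.........~~      ~~~~~~                   
.........  ~~                             
     ####### ~~                           
               ~                          
                                          
                                          
                                          
                                          


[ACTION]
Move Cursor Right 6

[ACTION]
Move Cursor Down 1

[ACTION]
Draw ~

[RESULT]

       .                                  
      ~ ..              *                 
          .           **                  
           ..       **                    
             .    **           ...@@      
              ..**            @@@@..      
              **.~~~~~~    @@@ .....      
    ~        *   ~~~~~~        .....      
     ~~          ~~~~~~        .....      
       ~~        ~~~~~~                   
.........~~      ~~~~~~                   
.........  ~~                             
     ####### ~~                           
               ~                          
                                          
                                          
                                          
                                          


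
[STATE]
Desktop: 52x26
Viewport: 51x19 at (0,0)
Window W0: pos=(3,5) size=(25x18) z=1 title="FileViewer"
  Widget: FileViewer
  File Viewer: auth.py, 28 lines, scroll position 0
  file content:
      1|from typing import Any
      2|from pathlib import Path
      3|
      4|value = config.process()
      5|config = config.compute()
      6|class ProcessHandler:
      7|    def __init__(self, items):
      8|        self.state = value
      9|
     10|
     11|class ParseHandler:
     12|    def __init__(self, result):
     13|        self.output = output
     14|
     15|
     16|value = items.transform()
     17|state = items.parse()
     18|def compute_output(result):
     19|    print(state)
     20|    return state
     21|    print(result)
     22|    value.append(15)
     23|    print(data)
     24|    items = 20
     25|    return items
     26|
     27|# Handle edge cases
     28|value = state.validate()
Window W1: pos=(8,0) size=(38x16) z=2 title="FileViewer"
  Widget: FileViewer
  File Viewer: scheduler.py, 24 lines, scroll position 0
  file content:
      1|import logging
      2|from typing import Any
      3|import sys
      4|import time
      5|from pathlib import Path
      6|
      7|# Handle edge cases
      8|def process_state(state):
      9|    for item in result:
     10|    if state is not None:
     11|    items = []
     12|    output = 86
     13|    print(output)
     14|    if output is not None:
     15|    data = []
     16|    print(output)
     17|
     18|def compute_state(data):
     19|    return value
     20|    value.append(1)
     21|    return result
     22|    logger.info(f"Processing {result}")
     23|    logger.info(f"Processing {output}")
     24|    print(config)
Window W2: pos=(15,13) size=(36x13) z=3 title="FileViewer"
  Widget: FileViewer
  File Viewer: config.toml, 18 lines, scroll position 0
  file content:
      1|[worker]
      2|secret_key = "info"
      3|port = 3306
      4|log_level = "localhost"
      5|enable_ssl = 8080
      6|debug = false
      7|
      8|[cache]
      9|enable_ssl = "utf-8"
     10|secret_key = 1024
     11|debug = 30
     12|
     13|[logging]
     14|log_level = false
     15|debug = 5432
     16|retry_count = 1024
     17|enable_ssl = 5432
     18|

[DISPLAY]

        ┏━━━━━━━━━━━━━━━━━━━━━━━━━━━━━━━━━━━━┓     
        ┃ FileViewer                         ┃     
        ┠────────────────────────────────────┨     
        ┃import logging                     ▲┃     
        ┃from typing import Any             █┃     
   ┏━━━━┃import sys                         ░┃     
   ┃ Fil┃import time                        ░┃     
   ┠────┃from pathlib import Path           ░┃     
   ┃from┃                                   ░┃     
   ┃from┃# Handle edge cases                ░┃     
   ┃    ┃def process_state(state):          ░┃     
   ┃valu┃    for item in result:            ░┃     
   ┃conf┃    if state is not None:          ░┃     
   ┃clas┃    it┏━━━━━━━━━━━━━━━━━━━━━━━━━━━━━━━━━━┓
   ┃    ┃    ou┃ FileViewer                       ┃
   ┃    ┗━━━━━━┠──────────────────────────────────┨
   ┃           ┃[worker]                         ▲┃
   ┃           ┃secret_key = "info"              █┃
   ┃class Parse┃port = 3306                      ░┃


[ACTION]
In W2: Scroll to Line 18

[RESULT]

        ┏━━━━━━━━━━━━━━━━━━━━━━━━━━━━━━━━━━━━┓     
        ┃ FileViewer                         ┃     
        ┠────────────────────────────────────┨     
        ┃import logging                     ▲┃     
        ┃from typing import Any             █┃     
   ┏━━━━┃import sys                         ░┃     
   ┃ Fil┃import time                        ░┃     
   ┠────┃from pathlib import Path           ░┃     
   ┃from┃                                   ░┃     
   ┃from┃# Handle edge cases                ░┃     
   ┃    ┃def process_state(state):          ░┃     
   ┃valu┃    for item in result:            ░┃     
   ┃conf┃    if state is not None:          ░┃     
   ┃clas┃    it┏━━━━━━━━━━━━━━━━━━━━━━━━━━━━━━━━━━┓
   ┃    ┃    ou┃ FileViewer                       ┃
   ┃    ┗━━━━━━┠──────────────────────────────────┨
   ┃           ┃secret_key = 1024                ▲┃
   ┃           ┃debug = 30                       ░┃
   ┃class Parse┃                                 ░┃


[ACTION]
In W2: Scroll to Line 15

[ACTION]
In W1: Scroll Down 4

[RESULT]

        ┏━━━━━━━━━━━━━━━━━━━━━━━━━━━━━━━━━━━━┓     
        ┃ FileViewer                         ┃     
        ┠────────────────────────────────────┨     
        ┃from pathlib import Path           ▲┃     
        ┃                                   ░┃     
   ┏━━━━┃# Handle edge cases                ░┃     
   ┃ Fil┃def process_state(state):          ░┃     
   ┠────┃    for item in result:            █┃     
   ┃from┃    if state is not None:          ░┃     
   ┃from┃    items = []                     ░┃     
   ┃    ┃    output = 86                    ░┃     
   ┃valu┃    print(output)                  ░┃     
   ┃conf┃    if output is not None:         ░┃     
   ┃clas┃    da┏━━━━━━━━━━━━━━━━━━━━━━━━━━━━━━━━━━┓
   ┃    ┃    pr┃ FileViewer                       ┃
   ┃    ┗━━━━━━┠──────────────────────────────────┨
   ┃           ┃secret_key = 1024                ▲┃
   ┃           ┃debug = 30                       ░┃
   ┃class Parse┃                                 ░┃


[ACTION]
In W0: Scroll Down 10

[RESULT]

        ┏━━━━━━━━━━━━━━━━━━━━━━━━━━━━━━━━━━━━┓     
        ┃ FileViewer                         ┃     
        ┠────────────────────────────────────┨     
        ┃from pathlib import Path           ▲┃     
        ┃                                   ░┃     
   ┏━━━━┃# Handle edge cases                ░┃     
   ┃ Fil┃def process_state(state):          ░┃     
   ┠────┃    for item in result:            █┃     
   ┃clas┃    if state is not None:          ░┃     
   ┃    ┃    items = []                     ░┃     
   ┃    ┃    output = 86                    ░┃     
   ┃    ┃    print(output)                  ░┃     
   ┃    ┃    if output is not None:         ░┃     
   ┃valu┃    da┏━━━━━━━━━━━━━━━━━━━━━━━━━━━━━━━━━━┓
   ┃stat┃    pr┃ FileViewer                       ┃
   ┃def ┗━━━━━━┠──────────────────────────────────┨
   ┃    print(s┃secret_key = 1024                ▲┃
   ┃    return ┃debug = 30                       ░┃
   ┃    print(r┃                                 ░┃


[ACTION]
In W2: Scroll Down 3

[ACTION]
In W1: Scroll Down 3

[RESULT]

        ┏━━━━━━━━━━━━━━━━━━━━━━━━━━━━━━━━━━━━┓     
        ┃ FileViewer                         ┃     
        ┠────────────────────────────────────┨     
        ┃def process_state(state):          ▲┃     
        ┃    for item in result:            ░┃     
   ┏━━━━┃    if state is not None:          ░┃     
   ┃ Fil┃    items = []                     ░┃     
   ┠────┃    output = 86                    ░┃     
   ┃clas┃    print(output)                  ░┃     
   ┃    ┃    if output is not None:         █┃     
   ┃    ┃    data = []                      ░┃     
   ┃    ┃    print(output)                  ░┃     
   ┃    ┃                                   ░┃     
   ┃valu┃def co┏━━━━━━━━━━━━━━━━━━━━━━━━━━━━━━━━━━┓
   ┃stat┃    re┃ FileViewer                       ┃
   ┃def ┗━━━━━━┠──────────────────────────────────┨
   ┃    print(s┃secret_key = 1024                ▲┃
   ┃    return ┃debug = 30                       ░┃
   ┃    print(r┃                                 ░┃
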